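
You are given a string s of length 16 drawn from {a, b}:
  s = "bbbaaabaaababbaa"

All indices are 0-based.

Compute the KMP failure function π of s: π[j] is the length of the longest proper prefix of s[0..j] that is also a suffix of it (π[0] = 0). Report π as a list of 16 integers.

[0, 1, 2, 0, 0, 0, 1, 0, 0, 0, 1, 0, 1, 2, 0, 0]

π[0] = 0
j=1 s[j]='b': π[1]=1 (border 'b')
j=2 s[j]='b': π[2]=2 (border 'bb')
j=3 s[j]='a': k: 2→1→0; π[3]=0 (border '')
j=4 s[j]='a': π[4]=0 (border '')
j=5 s[j]='a': π[5]=0 (border '')
j=6 s[j]='b': π[6]=1 (border 'b')
j=7 s[j]='a': k: 1→0; π[7]=0 (border '')
j=8 s[j]='a': π[8]=0 (border '')
j=9 s[j]='a': π[9]=0 (border '')
j=10 s[j]='b': π[10]=1 (border 'b')
j=11 s[j]='a': k: 1→0; π[11]=0 (border '')
j=12 s[j]='b': π[12]=1 (border 'b')
j=13 s[j]='b': π[13]=2 (border 'bb')
j=14 s[j]='a': k: 2→1→0; π[14]=0 (border '')
j=15 s[j]='a': π[15]=0 (border '')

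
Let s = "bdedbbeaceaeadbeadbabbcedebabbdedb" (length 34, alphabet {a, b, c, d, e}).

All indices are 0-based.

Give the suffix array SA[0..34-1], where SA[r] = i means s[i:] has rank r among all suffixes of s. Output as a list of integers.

[19, 27, 7, 16, 12, 10, 33, 18, 26, 20, 28, 4, 21, 29, 0, 5, 14, 8, 22, 32, 17, 3, 13, 24, 30, 1, 6, 15, 11, 9, 25, 31, 2, 23]

sorted suffixes:
  #0 SA[0]=19  'abbcedebabbdedb'
  #1 SA[1]=27  'abbdedb'
  #2 SA[2]=7  'aceaeadbeadbabbcedebabbdedb'
  #3 SA[3]=16  'adbabbcedebabbdedb'
  #4 SA[4]=12  'adbeadbabbcedebabbdedb'
  #5 SA[5]=10  'aeadbeadbabbcedebabbdedb'
  #6 SA[6]=33  'b'
  #7 SA[7]=18  'babbcedebabbdedb'
  #8 SA[8]=26  'babbdedb'
  #9 SA[9]=20  'bbcedebabbdedb'
  #10 SA[10]=28  'bbdedb'
  #11 SA[11]=4  'bbeaceaeadbeadbabbcedebabbdedb'
  #12 SA[12]=21  'bcedebabbdedb'
  #13 SA[13]=29  'bdedb'
  #14 SA[14]=0  'bdedbbeaceaeadbeadbabbcedebabbdedb'
  #15 SA[15]=5  'beaceaeadbeadbabbcedebabbdedb'
  #16 SA[16]=14  'beadbabbcedebabbdedb'
  #17 SA[17]=8  'ceaeadbeadbabbcedebabbdedb'
  #18 SA[18]=22  'cedebabbdedb'
  #19 SA[19]=32  'db'
  #20 SA[20]=17  'dbabbcedebabbdedb'
  #21 SA[21]=3  'dbbeaceaeadbeadbabbcedebabbdedb'
  #22 SA[22]=13  'dbeadbabbcedebabbdedb'
  #23 SA[23]=24  'debabbdedb'
  #24 SA[24]=30  'dedb'
  #25 SA[25]=1  'dedbbeaceaeadbeadbabbcedebabbdedb'
  #26 SA[26]=6  'eaceaeadbeadbabbcedebabbdedb'
  #27 SA[27]=15  'eadbabbcedebabbdedb'
  #28 SA[28]=11  'eadbeadbabbcedebabbdedb'
  #29 SA[29]=9  'eaeadbeadbabbcedebabbdedb'
  #30 SA[30]=25  'ebabbdedb'
  #31 SA[31]=31  'edb'
  #32 SA[32]=2  'edbbeaceaeadbeadbabbcedebabbdedb'
  #33 SA[33]=23  'edebabbdedb'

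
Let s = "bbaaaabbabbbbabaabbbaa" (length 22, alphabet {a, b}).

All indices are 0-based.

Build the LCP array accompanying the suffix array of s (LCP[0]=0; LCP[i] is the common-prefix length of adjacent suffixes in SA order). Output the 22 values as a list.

sorted suffixes:
  #0 SA[0]=21  'a'
  #1 SA[1]=20  'aa'
  #2 SA[2]=2  'aaaabbabbbbabaabbbaa'
  #3 SA[3]=3  'aaabbabbbbabaabbbaa'
  #4 SA[4]=4  'aabbabbbbabaabbbaa'
  #5 SA[5]=15  'aabbbaa'
  #6 SA[6]=13  'abaabbbaa'
  #7 SA[7]=5  'abbabbbbabaabbbaa'
  #8 SA[8]=16  'abbbaa'
  #9 SA[9]=8  'abbbbabaabbbaa'
  #10 SA[10]=19  'baa'
  #11 SA[11]=1  'baaaabbabbbbabaabbbaa'
  #12 SA[12]=14  'baabbbaa'
  #13 SA[13]=12  'babaabbbaa'
  #14 SA[14]=7  'babbbbabaabbbaa'
  #15 SA[15]=18  'bbaa'
  #16 SA[16]=0  'bbaaaabbabbbbabaabbbaa'
  #17 SA[17]=11  'bbabaabbbaa'
  #18 SA[18]=6  'bbabbbbabaabbbaa'
  #19 SA[19]=17  'bbbaa'
  #20 SA[20]=10  'bbbabaabbbaa'
  #21 SA[21]=9  'bbbbabaabbbaa'

SA = [21, 20, 2, 3, 4, 15, 13, 5, 16, 8, 19, 1, 14, 12, 7, 18, 0, 11, 6, 17, 10, 9]
i: (SA[i-1],SA[i]) lcp shared
  1: (21,20) 1 'a'
  2: (20,2) 2 'aa'
  3: (2,3) 3 'aaa'
  4: (3,4) 2 'aa'
  5: (4,15) 4 'aabb'
  6: (15,13) 1 'a'
  7: (13,5) 2 'ab'
  8: (5,16) 3 'abb'
  9: (16,8) 4 'abbb'
  10: (8,19) 0 ''
  11: (19,1) 3 'baa'
  12: (1,14) 3 'baa'
  13: (14,12) 2 'ba'
  14: (12,7) 3 'bab'
  15: (7,18) 1 'b'
  16: (18,0) 4 'bbaa'
  17: (0,11) 3 'bba'
  18: (11,6) 4 'bbab'
  19: (6,17) 2 'bb'
  20: (17,10) 4 'bbba'
  21: (10,9) 3 'bbb'

[0, 1, 2, 3, 2, 4, 1, 2, 3, 4, 0, 3, 3, 2, 3, 1, 4, 3, 4, 2, 4, 3]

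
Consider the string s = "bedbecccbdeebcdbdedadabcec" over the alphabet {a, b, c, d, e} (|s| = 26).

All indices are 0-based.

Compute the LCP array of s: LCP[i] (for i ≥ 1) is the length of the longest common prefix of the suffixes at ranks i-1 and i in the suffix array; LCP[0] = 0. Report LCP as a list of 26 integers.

[0, 1, 0, 2, 1, 3, 1, 2, 0, 1, 1, 2, 1, 1, 0, 2, 1, 2, 1, 2, 0, 1, 2, 1, 2, 1]

rank→(start, suffix):
  0 → (21, 'abcec')
  1 → (19, 'adabcec')
  2 → (12, 'bcdbdedadabcec')
  3 → (22, 'bcec')
  4 → (15, 'bdedadabcec')
  5 → (8, 'bdeebcdbdedadabcec')
  6 → (3, 'becccbdeebcdbdedadabcec')
  7 → (0, 'bedbecccbdeebcdbdedadabcec')
  8 → (25, 'c')
  9 → (7, 'cbdeebcdbdedadabcec')
  10 → (6, 'ccbdeebcdbdedadabcec')
  11 → (5, 'cccbdeebcdbdedadabcec')
  12 → (13, 'cdbdedadabcec')
  13 → (23, 'cec')
  14 → (20, 'dabcec')
  15 → (18, 'dadabcec')
  16 → (14, 'dbdedadabcec')
  17 → (2, 'dbecccbdeebcdbdedadabcec')
  18 → (16, 'dedadabcec')
  19 → (9, 'deebcdbdedadabcec')
  20 → (11, 'ebcdbdedadabcec')
  21 → (24, 'ec')
  22 → (4, 'ecccbdeebcdbdedadabcec')
  23 → (17, 'edadabcec')
  24 → (1, 'edbecccbdeebcdbdedadabcec')
  25 → (10, 'eebcdbdedadabcec')

SA = [21, 19, 12, 22, 15, 8, 3, 0, 25, 7, 6, 5, 13, 23, 20, 18, 14, 2, 16, 9, 11, 24, 4, 17, 1, 10]
[i] adj suffixes → lcp
  [1] 21/19 → 1 ('a')
  [2] 19/12 → 0 ('')
  [3] 12/22 → 2 ('bc')
  [4] 22/15 → 1 ('b')
  [5] 15/8 → 3 ('bde')
  [6] 8/3 → 1 ('b')
  [7] 3/0 → 2 ('be')
  [8] 0/25 → 0 ('')
  [9] 25/7 → 1 ('c')
  [10] 7/6 → 1 ('c')
  [11] 6/5 → 2 ('cc')
  [12] 5/13 → 1 ('c')
  [13] 13/23 → 1 ('c')
  [14] 23/20 → 0 ('')
  [15] 20/18 → 2 ('da')
  [16] 18/14 → 1 ('d')
  [17] 14/2 → 2 ('db')
  [18] 2/16 → 1 ('d')
  [19] 16/9 → 2 ('de')
  [20] 9/11 → 0 ('')
  [21] 11/24 → 1 ('e')
  [22] 24/4 → 2 ('ec')
  [23] 4/17 → 1 ('e')
  [24] 17/1 → 2 ('ed')
  [25] 1/10 → 1 ('e')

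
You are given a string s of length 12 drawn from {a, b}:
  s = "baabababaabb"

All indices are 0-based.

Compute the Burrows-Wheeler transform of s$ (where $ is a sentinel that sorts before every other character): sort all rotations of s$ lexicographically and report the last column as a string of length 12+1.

bbbbbaab$aaaa

rank  rotation       last
    0  $baabababaabb  b
    1  aabababaabb$b  b
    2  aabb$baababab  b
    3  abaabb$baabab  b
    4  ababaabb$baab  b
    5  abababaabb$ba  a
    6  abb$baabababa  a
    7  b$baabababaab  b
    8  baabababaabb$  $
    9  baabb$baababa  a
   10  babaabb$baaba  a
   11  bababaabb$baa  a
   12  bb$baabababaa  a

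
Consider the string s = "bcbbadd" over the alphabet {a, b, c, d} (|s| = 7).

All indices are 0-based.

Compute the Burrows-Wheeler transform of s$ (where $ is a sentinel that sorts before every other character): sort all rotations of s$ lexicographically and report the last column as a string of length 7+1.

dbbc$bda

rank  rotation  last
    0  $bcbbadd  d
    1  add$bcbb  b
    2  badd$bcb  b
    3  bbadd$bc  c
    4  bcbbadd$  $
    5  cbbadd$b  b
    6  d$bcbbad  d
    7  dd$bcbba  a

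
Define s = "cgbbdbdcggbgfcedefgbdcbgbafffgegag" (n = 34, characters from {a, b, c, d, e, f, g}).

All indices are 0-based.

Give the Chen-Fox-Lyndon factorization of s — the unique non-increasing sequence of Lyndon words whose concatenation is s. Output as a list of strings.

["cg", "bbdbdcggbgfcedefgbdcbg", "b", "afffgegag"]

emit factor 1: 'cg' (i=0, period=2)
emit factor 2: 'bbdbdcggbgfcedefgbdcbg' (i=2, period=22)
emit factor 3: 'b' (i=24, period=1)
emit factor 4: 'afffgegag' (i=25, period=9)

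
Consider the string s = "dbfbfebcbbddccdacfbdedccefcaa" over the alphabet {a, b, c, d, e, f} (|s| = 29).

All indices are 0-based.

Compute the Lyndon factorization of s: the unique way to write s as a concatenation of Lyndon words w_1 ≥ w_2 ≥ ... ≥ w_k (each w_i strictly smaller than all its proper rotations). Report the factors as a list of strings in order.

emit factor 1: 'd' (i=0, period=1)
emit factor 2: 'bfbfe' (i=1, period=5)
emit factor 3: 'bc' (i=6, period=2)
emit factor 4: 'bbddccd' (i=8, period=7)
emit factor 5: 'acfbdedccefc' (i=15, period=12)
emit factor 6: 'a' (i=27, period=1)
emit factor 7: 'a' (i=28, period=1)

["d", "bfbfe", "bc", "bbddccd", "acfbdedccefc", "a", "a"]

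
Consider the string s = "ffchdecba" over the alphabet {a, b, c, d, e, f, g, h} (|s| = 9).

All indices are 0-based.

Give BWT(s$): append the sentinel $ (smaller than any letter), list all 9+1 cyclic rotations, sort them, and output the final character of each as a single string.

abcefhdf$c

rank  rotation    last
    0  $ffchdecba  a
    1  a$ffchdecb  b
    2  ba$ffchdec  c
    3  cba$ffchde  e
    4  chdecba$ff  f
    5  decba$ffch  h
    6  ecba$ffchd  d
    7  fchdecba$f  f
    8  ffchdecba$  $
    9  hdecba$ffc  c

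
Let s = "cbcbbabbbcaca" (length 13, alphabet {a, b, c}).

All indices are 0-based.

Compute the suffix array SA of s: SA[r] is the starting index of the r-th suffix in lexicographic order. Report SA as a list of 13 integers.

rank | idx | suffix
   0 |  12 | a
   1 |   5 | abbbcaca
   2 |  10 | aca
   3 |   4 | babbbcaca
   4 |   3 | bbabbbcaca
   5 |   6 | bbbcaca
   6 |   7 | bbcaca
   7 |   8 | bcaca
   8 |   1 | bcbbabbbcaca
   9 |  11 | ca
  10 |   9 | caca
  11 |   2 | cbbabbbcaca
  12 |   0 | cbcbbabbbcaca

[12, 5, 10, 4, 3, 6, 7, 8, 1, 11, 9, 2, 0]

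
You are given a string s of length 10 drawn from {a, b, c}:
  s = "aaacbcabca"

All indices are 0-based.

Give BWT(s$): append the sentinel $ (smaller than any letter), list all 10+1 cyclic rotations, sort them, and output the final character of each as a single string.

ac$acaacbba

rank  rotation     last
    0  $aaacbcabca  a
    1  a$aaacbcabc  c
    2  aaacbcabca$  $
    3  aacbcabca$a  a
    4  abca$aaacbc  c
    5  acbcabca$aa  a
    6  bca$aaacbca  a
    7  bcabca$aaac  c
    8  ca$aaacbcab  b
    9  cabca$aaacb  b
   10  cbcabca$aaa  a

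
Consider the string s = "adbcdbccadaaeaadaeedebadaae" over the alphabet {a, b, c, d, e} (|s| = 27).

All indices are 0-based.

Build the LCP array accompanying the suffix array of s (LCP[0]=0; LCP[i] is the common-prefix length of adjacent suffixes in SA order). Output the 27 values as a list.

[0, 2, 3, 1, 5, 3, 2, 1, 2, 2, 0, 1, 2, 0, 1, 1, 0, 4, 2, 1, 3, 1, 0, 1, 1, 1, 1]

sorted suffixes:
  #0 SA[0]=13  'aadaeedebadaae'
  #1 SA[1]=24  'aae'
  #2 SA[2]=10  'aaeaadaeedebadaae'
  #3 SA[3]=22  'adaae'
  #4 SA[4]=8  'adaaeaadaeedebadaae'
  #5 SA[5]=14  'adaeedebadaae'
  #6 SA[6]=0  'adbcdbccadaaeaadaeedebadaae'
  #7 SA[7]=25  'ae'
  #8 SA[8]=11  'aeaadaeedebadaae'
  #9 SA[9]=16  'aeedebadaae'
  #10 SA[10]=21  'badaae'
  #11 SA[11]=5  'bccadaaeaadaeedebadaae'
  #12 SA[12]=2  'bcdbccadaaeaadaeedebadaae'
  #13 SA[13]=7  'cadaaeaadaeedebadaae'
  #14 SA[14]=6  'ccadaaeaadaeedebadaae'
  #15 SA[15]=3  'cdbccadaaeaadaeedebadaae'
  #16 SA[16]=23  'daae'
  #17 SA[17]=9  'daaeaadaeedebadaae'
  #18 SA[18]=15  'daeedebadaae'
  #19 SA[19]=4  'dbccadaaeaadaeedebadaae'
  #20 SA[20]=1  'dbcdbccadaaeaadaeedebadaae'
  #21 SA[21]=19  'debadaae'
  #22 SA[22]=26  'e'
  #23 SA[23]=12  'eaadaeedebadaae'
  #24 SA[24]=20  'ebadaae'
  #25 SA[25]=18  'edebadaae'
  #26 SA[26]=17  'eedebadaae'

SA = [13, 24, 10, 22, 8, 14, 0, 25, 11, 16, 21, 5, 2, 7, 6, 3, 23, 9, 15, 4, 1, 19, 26, 12, 20, 18, 17]
rank  pair      lcp
   1  s[13:],s[24:]  2  'aa'
   2  s[24:],s[10:]  3  'aae'
   3  s[10:],s[22:]  1  'a'
   4  s[22:],s[8:]  5  'adaae'
   5  s[8:],s[14:]  3  'ada'
   6  s[14:],s[0:]  2  'ad'
   7  s[0:],s[25:]  1  'a'
   8  s[25:],s[11:]  2  'ae'
   9  s[11:],s[16:]  2  'ae'
  10  s[16:],s[21:]  0  ''
  11  s[21:],s[5:]  1  'b'
  12  s[5:],s[2:]  2  'bc'
  13  s[2:],s[7:]  0  ''
  14  s[7:],s[6:]  1  'c'
  15  s[6:],s[3:]  1  'c'
  16  s[3:],s[23:]  0  ''
  17  s[23:],s[9:]  4  'daae'
  18  s[9:],s[15:]  2  'da'
  19  s[15:],s[4:]  1  'd'
  20  s[4:],s[1:]  3  'dbc'
  21  s[1:],s[19:]  1  'd'
  22  s[19:],s[26:]  0  ''
  23  s[26:],s[12:]  1  'e'
  24  s[12:],s[20:]  1  'e'
  25  s[20:],s[18:]  1  'e'
  26  s[18:],s[17:]  1  'e'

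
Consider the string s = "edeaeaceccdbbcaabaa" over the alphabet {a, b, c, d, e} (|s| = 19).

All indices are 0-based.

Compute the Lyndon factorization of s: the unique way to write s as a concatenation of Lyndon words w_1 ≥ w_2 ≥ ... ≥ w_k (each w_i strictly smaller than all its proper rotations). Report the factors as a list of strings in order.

["e", "de", "ae", "aceccdbbc", "aab", "a", "a"]

emit factor 1: 'e' (i=0, period=1)
emit factor 2: 'de' (i=1, period=2)
emit factor 3: 'ae' (i=3, period=2)
emit factor 4: 'aceccdbbc' (i=5, period=9)
emit factor 5: 'aab' (i=14, period=3)
emit factor 6: 'a' (i=17, period=1)
emit factor 7: 'a' (i=18, period=1)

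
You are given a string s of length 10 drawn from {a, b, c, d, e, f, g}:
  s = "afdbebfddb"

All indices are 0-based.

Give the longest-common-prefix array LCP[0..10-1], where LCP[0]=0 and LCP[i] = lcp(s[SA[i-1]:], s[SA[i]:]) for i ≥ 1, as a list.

[0, 0, 1, 1, 0, 2, 1, 0, 0, 2]

rank→(start, suffix):
  0 → (0, 'afdbebfddb')
  1 → (9, 'b')
  2 → (3, 'bebfddb')
  3 → (5, 'bfddb')
  4 → (8, 'db')
  5 → (2, 'dbebfddb')
  6 → (7, 'ddb')
  7 → (4, 'ebfddb')
  8 → (1, 'fdbebfddb')
  9 → (6, 'fddb')

SA = [0, 9, 3, 5, 8, 2, 7, 4, 1, 6]
i: (SA[i-1],SA[i]) lcp shared
  1: (0,9) 0 ''
  2: (9,3) 1 'b'
  3: (3,5) 1 'b'
  4: (5,8) 0 ''
  5: (8,2) 2 'db'
  6: (2,7) 1 'd'
  7: (7,4) 0 ''
  8: (4,1) 0 ''
  9: (1,6) 2 'fd'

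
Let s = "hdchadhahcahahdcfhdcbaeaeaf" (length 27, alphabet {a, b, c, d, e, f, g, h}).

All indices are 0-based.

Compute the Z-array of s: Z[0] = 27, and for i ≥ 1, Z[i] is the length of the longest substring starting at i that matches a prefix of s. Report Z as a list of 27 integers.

[27, 0, 0, 1, 0, 0, 1, 0, 1, 0, 0, 1, 0, 3, 0, 0, 0, 3, 0, 0, 0, 0, 0, 0, 0, 0, 0]

Z[0]=27
i=1: outside box; Z[1]=0
i=2: outside box; Z[2]=0
i=3: outside box; Z[3]=1 scan→box=[3,4)
i=4: outside box; Z[4]=0
i=5: outside box; Z[5]=0
i=6: outside box; Z[6]=1 scan→box=[6,7)
i=7: outside box; Z[7]=0
i=8: outside box; Z[8]=1 scan→box=[8,9)
i=9: outside box; Z[9]=0
i=10: outside box; Z[10]=0
i=11: outside box; Z[11]=1 scan→box=[11,12)
i=12: outside box; Z[12]=0
i=13: outside box; Z[13]=3 scan→box=[13,16)
i=14: min(r-i=2, Z[1]=0)=0; Z[14]=0
i=15: min(r-i=1, Z[2]=0)=0; Z[15]=0
i=16: outside box; Z[16]=0
i=17: outside box; Z[17]=3 scan→box=[17,20)
i=18: min(r-i=2, Z[1]=0)=0; Z[18]=0
i=19: min(r-i=1, Z[2]=0)=0; Z[19]=0
i=20: outside box; Z[20]=0
i=21: outside box; Z[21]=0
i=22: outside box; Z[22]=0
i=23: outside box; Z[23]=0
i=24: outside box; Z[24]=0
i=25: outside box; Z[25]=0
i=26: outside box; Z[26]=0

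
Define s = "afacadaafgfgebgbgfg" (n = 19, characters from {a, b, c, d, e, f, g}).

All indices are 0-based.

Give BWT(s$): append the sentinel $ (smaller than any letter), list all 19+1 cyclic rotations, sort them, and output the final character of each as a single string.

rank  rotation              last
    0  $afacadaafgfgebgbgfg  g
    1  aafgfgebgbgfg$afacad  d
    2  acadaafgfgebgbgfg$af  f
    3  adaafgfgebgbgfg$afac  c
    4  afacadaafgfgebgbgfg$  $
    5  afgfgebgbgfg$afacada  a
    6  bgbgfg$afacadaafgfge  e
    7  bgfg$afacadaafgfgebg  g
    8  cadaafgfgebgbgfg$afa  a
    9  daafgfgebgbgfg$afaca  a
   10  ebgbgfg$afacadaafgfg  g
   11  facadaafgfgebgbgfg$a  a
   12  fg$afacadaafgfgebgbg  g
   13  fgebgbgfg$afacadaafg  g
   14  fgfgebgbgfg$afacadaa  a
   15  g$afacadaafgfgebgbgf  f
   16  gbgfg$afacadaafgfgeb  b
   17  gebgbgfg$afacadaafgf  f
   18  gfg$afacadaafgfgebgb  b
   19  gfgebgbgfg$afacadaaf  f

gdfc$aegaagaggafbfbf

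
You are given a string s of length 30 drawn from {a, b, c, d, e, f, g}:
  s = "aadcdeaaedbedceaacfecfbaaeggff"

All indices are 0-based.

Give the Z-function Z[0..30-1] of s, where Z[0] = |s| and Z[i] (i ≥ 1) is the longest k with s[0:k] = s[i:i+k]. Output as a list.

[30, 1, 0, 0, 0, 0, 2, 1, 0, 0, 0, 0, 0, 0, 0, 2, 1, 0, 0, 0, 0, 0, 0, 2, 1, 0, 0, 0, 0, 0]

Z[0]=30
i=1: i≥r, start 0; Z[1]=1 scan→box=[1,2)
i=2: i≥r, start 0; Z[2]=0
i=3: i≥r, start 0; Z[3]=0
i=4: i≥r, start 0; Z[4]=0
i=5: i≥r, start 0; Z[5]=0
i=6: i≥r, start 0; Z[6]=2 scan→box=[6,8)
i=7: min(r-i=1, Z[1]=1)=1; Z[7]=1
i=8: i≥r, start 0; Z[8]=0
i=9: i≥r, start 0; Z[9]=0
i=10: i≥r, start 0; Z[10]=0
i=11: i≥r, start 0; Z[11]=0
i=12: i≥r, start 0; Z[12]=0
i=13: i≥r, start 0; Z[13]=0
i=14: i≥r, start 0; Z[14]=0
i=15: i≥r, start 0; Z[15]=2 scan→box=[15,17)
i=16: min(r-i=1, Z[1]=1)=1; Z[16]=1
i=17: i≥r, start 0; Z[17]=0
i=18: i≥r, start 0; Z[18]=0
i=19: i≥r, start 0; Z[19]=0
i=20: i≥r, start 0; Z[20]=0
i=21: i≥r, start 0; Z[21]=0
i=22: i≥r, start 0; Z[22]=0
i=23: i≥r, start 0; Z[23]=2 scan→box=[23,25)
i=24: min(r-i=1, Z[1]=1)=1; Z[24]=1
i=25: i≥r, start 0; Z[25]=0
i=26: i≥r, start 0; Z[26]=0
i=27: i≥r, start 0; Z[27]=0
i=28: i≥r, start 0; Z[28]=0
i=29: i≥r, start 0; Z[29]=0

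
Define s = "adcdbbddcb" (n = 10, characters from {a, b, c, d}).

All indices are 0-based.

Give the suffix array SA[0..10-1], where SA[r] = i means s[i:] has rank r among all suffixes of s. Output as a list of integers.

[0, 9, 4, 5, 8, 2, 3, 7, 1, 6]

rank | idx | suffix
   0 |   0 | adcdbbddcb
   1 |   9 | b
   2 |   4 | bbddcb
   3 |   5 | bddcb
   4 |   8 | cb
   5 |   2 | cdbbddcb
   6 |   3 | dbbddcb
   7 |   7 | dcb
   8 |   1 | dcdbbddcb
   9 |   6 | ddcb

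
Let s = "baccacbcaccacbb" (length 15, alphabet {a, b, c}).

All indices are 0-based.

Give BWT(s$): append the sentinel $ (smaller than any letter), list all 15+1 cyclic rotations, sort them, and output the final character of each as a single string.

rank  rotation          last
    0  $baccacbcaccacbb  b
    1  acbb$baccacbcacc  c
    2  acbcaccacbb$bacc  c
    3  accacbb$baccacbc  c
    4  accacbcaccacbb$b  b
    5  b$baccacbcaccacb  b
    6  baccacbcaccacbb$  $
    7  bb$baccacbcaccac  c
    8  bcaccacbb$baccac  c
    9  cacbb$baccacbcac  c
   10  cacbcaccacbb$bac  c
   11  caccacbb$baccacb  b
   12  cbb$baccacbcacca  a
   13  cbcaccacbb$bacca  a
   14  ccacbb$baccacbca  a
   15  ccacbcaccacbb$ba  a

bcccbb$ccccbaaaa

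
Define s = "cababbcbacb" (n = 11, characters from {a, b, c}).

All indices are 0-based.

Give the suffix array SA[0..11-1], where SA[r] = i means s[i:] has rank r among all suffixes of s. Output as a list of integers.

[1, 3, 8, 10, 2, 7, 4, 5, 0, 9, 6]

rank | idx | suffix
   0 |   1 | ababbcbacb
   1 |   3 | abbcbacb
   2 |   8 | acb
   3 |  10 | b
   4 |   2 | babbcbacb
   5 |   7 | bacb
   6 |   4 | bbcbacb
   7 |   5 | bcbacb
   8 |   0 | cababbcbacb
   9 |   9 | cb
  10 |   6 | cbacb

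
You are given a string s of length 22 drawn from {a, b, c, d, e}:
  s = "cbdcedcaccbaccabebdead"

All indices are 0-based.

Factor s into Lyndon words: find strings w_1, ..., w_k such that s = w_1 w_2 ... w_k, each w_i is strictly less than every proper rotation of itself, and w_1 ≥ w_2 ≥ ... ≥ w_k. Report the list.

["c", "bdcedc", "accb", "acc", "abebdead"]

emit factor 1: 'c' (i=0, period=1)
emit factor 2: 'bdcedc' (i=1, period=6)
emit factor 3: 'accb' (i=7, period=4)
emit factor 4: 'acc' (i=11, period=3)
emit factor 5: 'abebdead' (i=14, period=8)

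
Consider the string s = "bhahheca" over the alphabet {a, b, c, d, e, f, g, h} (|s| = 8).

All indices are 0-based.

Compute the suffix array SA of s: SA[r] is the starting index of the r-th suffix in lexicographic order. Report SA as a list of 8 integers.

[7, 2, 0, 6, 5, 1, 4, 3]

rank→(start, suffix):
  0 → (7, 'a')
  1 → (2, 'ahheca')
  2 → (0, 'bhahheca')
  3 → (6, 'ca')
  4 → (5, 'eca')
  5 → (1, 'hahheca')
  6 → (4, 'heca')
  7 → (3, 'hheca')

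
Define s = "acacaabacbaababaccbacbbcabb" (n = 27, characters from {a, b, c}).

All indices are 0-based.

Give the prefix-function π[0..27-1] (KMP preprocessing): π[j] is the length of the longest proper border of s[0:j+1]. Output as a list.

[0, 0, 1, 2, 3, 1, 0, 1, 2, 0, 1, 1, 0, 1, 0, 1, 2, 0, 0, 1, 2, 0, 0, 0, 1, 0, 0]

π[0] = 0
j=1 s[j]='c': π[1]=0 (border '')
j=2 s[j]='a': π[2]=1 (border 'a')
j=3 s[j]='c': π[3]=2 (border 'ac')
j=4 s[j]='a': π[4]=3 (border 'aca')
j=5 s[j]='a': k: 3→1→0; π[5]=1 (border 'a')
j=6 s[j]='b': k: 1→0; π[6]=0 (border '')
j=7 s[j]='a': π[7]=1 (border 'a')
j=8 s[j]='c': π[8]=2 (border 'ac')
j=9 s[j]='b': k: 2→0; π[9]=0 (border '')
j=10 s[j]='a': π[10]=1 (border 'a')
j=11 s[j]='a': k: 1→0; π[11]=1 (border 'a')
j=12 s[j]='b': k: 1→0; π[12]=0 (border '')
j=13 s[j]='a': π[13]=1 (border 'a')
j=14 s[j]='b': k: 1→0; π[14]=0 (border '')
j=15 s[j]='a': π[15]=1 (border 'a')
j=16 s[j]='c': π[16]=2 (border 'ac')
j=17 s[j]='c': k: 2→0; π[17]=0 (border '')
j=18 s[j]='b': π[18]=0 (border '')
j=19 s[j]='a': π[19]=1 (border 'a')
j=20 s[j]='c': π[20]=2 (border 'ac')
j=21 s[j]='b': k: 2→0; π[21]=0 (border '')
j=22 s[j]='b': π[22]=0 (border '')
j=23 s[j]='c': π[23]=0 (border '')
j=24 s[j]='a': π[24]=1 (border 'a')
j=25 s[j]='b': k: 1→0; π[25]=0 (border '')
j=26 s[j]='b': π[26]=0 (border '')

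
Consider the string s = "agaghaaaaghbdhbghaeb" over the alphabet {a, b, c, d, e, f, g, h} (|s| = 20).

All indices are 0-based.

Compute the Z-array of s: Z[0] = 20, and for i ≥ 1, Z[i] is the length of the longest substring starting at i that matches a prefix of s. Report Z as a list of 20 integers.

[20, 0, 2, 0, 0, 1, 1, 1, 2, 0, 0, 0, 0, 0, 0, 0, 0, 1, 0, 0]

Z[0]=20
i=1: fresh scan; Z[1]=0
i=2: fresh scan; Z[2]=2 grow→box=[2,4)
i=3: min(r-i=1, Z[1]=0)=0; Z[3]=0
i=4: fresh scan; Z[4]=0
i=5: fresh scan; Z[5]=1 grow→box=[5,6)
i=6: fresh scan; Z[6]=1 grow→box=[6,7)
i=7: fresh scan; Z[7]=1 grow→box=[7,8)
i=8: fresh scan; Z[8]=2 grow→box=[8,10)
i=9: min(r-i=1, Z[1]=0)=0; Z[9]=0
i=10: fresh scan; Z[10]=0
i=11: fresh scan; Z[11]=0
i=12: fresh scan; Z[12]=0
i=13: fresh scan; Z[13]=0
i=14: fresh scan; Z[14]=0
i=15: fresh scan; Z[15]=0
i=16: fresh scan; Z[16]=0
i=17: fresh scan; Z[17]=1 grow→box=[17,18)
i=18: fresh scan; Z[18]=0
i=19: fresh scan; Z[19]=0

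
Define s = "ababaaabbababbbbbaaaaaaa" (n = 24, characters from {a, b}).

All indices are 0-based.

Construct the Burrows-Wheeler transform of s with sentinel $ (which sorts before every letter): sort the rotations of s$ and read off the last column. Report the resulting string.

rank  rotation                   last
    0  $ababaaabbababbbbbaaaaaaa  a
    1  a$ababaaabbababbbbbaaaaaa  a
    2  aa$ababaaabbababbbbbaaaaa  a
    3  aaa$ababaaabbababbbbbaaaa  a
    4  aaaa$ababaaabbababbbbbaaa  a
    5  aaaaa$ababaaabbababbbbbaa  a
    6  aaaaaa$ababaaabbababbbbba  a
    7  aaaaaaa$ababaaabbababbbbb  b
    8  aaabbababbbbbaaaaaaa$abab  b
    9  aabbababbbbbaaaaaaa$ababa  a
   10  abaaabbababbbbbaaaaaaa$ab  b
   11  ababaaabbababbbbbaaaaaaa$  $
   12  ababbbbbaaaaaaa$ababaaabb  b
   13  abbababbbbbaaaaaaa$ababaa  a
   14  abbbbbaaaaaaa$ababaaabbab  b
   15  baaaaaaa$ababaaabbababbbb  b
   16  baaabbababbbbbaaaaaaa$aba  a
   17  babaaabbababbbbbaaaaaaa$a  a
   18  bababbbbbaaaaaaa$ababaaab  b
   19  babbbbbaaaaaaa$ababaaabba  a
   20  bbaaaaaaa$ababaaabbababbb  b
   21  bbababbbbbaaaaaaa$ababaaa  a
   22  bbbaaaaaaa$ababaaabbababb  b
   23  bbbbaaaaaaa$ababaaabbabab  b
   24  bbbbbaaaaaaa$ababaaabbaba  a

aaaaaaabbab$babbaabababba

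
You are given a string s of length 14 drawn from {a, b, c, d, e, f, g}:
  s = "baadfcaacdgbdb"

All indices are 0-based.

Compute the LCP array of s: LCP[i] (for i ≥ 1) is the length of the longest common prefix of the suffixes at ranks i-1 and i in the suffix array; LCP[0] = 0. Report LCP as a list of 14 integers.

sorted suffixes:
  #0 SA[0]=6  'aacdgbdb'
  #1 SA[1]=1  'aadfcaacdgbdb'
  #2 SA[2]=7  'acdgbdb'
  #3 SA[3]=2  'adfcaacdgbdb'
  #4 SA[4]=13  'b'
  #5 SA[5]=0  'baadfcaacdgbdb'
  #6 SA[6]=11  'bdb'
  #7 SA[7]=5  'caacdgbdb'
  #8 SA[8]=8  'cdgbdb'
  #9 SA[9]=12  'db'
  #10 SA[10]=3  'dfcaacdgbdb'
  #11 SA[11]=9  'dgbdb'
  #12 SA[12]=4  'fcaacdgbdb'
  #13 SA[13]=10  'gbdb'

SA = [6, 1, 7, 2, 13, 0, 11, 5, 8, 12, 3, 9, 4, 10]
rank  pair      lcp
   1  s[6:],s[1:]  2  'aa'
   2  s[1:],s[7:]  1  'a'
   3  s[7:],s[2:]  1  'a'
   4  s[2:],s[13:]  0  ''
   5  s[13:],s[0:]  1  'b'
   6  s[0:],s[11:]  1  'b'
   7  s[11:],s[5:]  0  ''
   8  s[5:],s[8:]  1  'c'
   9  s[8:],s[12:]  0  ''
  10  s[12:],s[3:]  1  'd'
  11  s[3:],s[9:]  1  'd'
  12  s[9:],s[4:]  0  ''
  13  s[4:],s[10:]  0  ''

[0, 2, 1, 1, 0, 1, 1, 0, 1, 0, 1, 1, 0, 0]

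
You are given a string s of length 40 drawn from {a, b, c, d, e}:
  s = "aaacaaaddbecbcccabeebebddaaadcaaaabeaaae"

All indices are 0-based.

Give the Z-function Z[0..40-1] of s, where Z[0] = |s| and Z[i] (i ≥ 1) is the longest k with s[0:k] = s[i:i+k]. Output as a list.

Z[0]=40
i=1: i≥r, start 0; Z[1]=2 extend→box=[1,3)
i=2: min(r-i=1, Z[1]=2)=1; Z[2]=1
i=3: i≥r, start 0; Z[3]=0
i=4: i≥r, start 0; Z[4]=3 extend→box=[4,7)
i=5: min(r-i=2, Z[1]=2)=2; Z[5]=2
i=6: min(r-i=1, Z[2]=1)=1; Z[6]=1
i=7: i≥r, start 0; Z[7]=0
i=8: i≥r, start 0; Z[8]=0
i=9: i≥r, start 0; Z[9]=0
i=10: i≥r, start 0; Z[10]=0
i=11: i≥r, start 0; Z[11]=0
i=12: i≥r, start 0; Z[12]=0
i=13: i≥r, start 0; Z[13]=0
i=14: i≥r, start 0; Z[14]=0
i=15: i≥r, start 0; Z[15]=0
i=16: i≥r, start 0; Z[16]=1 extend→box=[16,17)
i=17: i≥r, start 0; Z[17]=0
i=18: i≥r, start 0; Z[18]=0
i=19: i≥r, start 0; Z[19]=0
i=20: i≥r, start 0; Z[20]=0
i=21: i≥r, start 0; Z[21]=0
i=22: i≥r, start 0; Z[22]=0
i=23: i≥r, start 0; Z[23]=0
i=24: i≥r, start 0; Z[24]=0
i=25: i≥r, start 0; Z[25]=3 extend→box=[25,28)
i=26: min(r-i=2, Z[1]=2)=2; Z[26]=2
i=27: min(r-i=1, Z[2]=1)=1; Z[27]=1
i=28: i≥r, start 0; Z[28]=0
i=29: i≥r, start 0; Z[29]=0
i=30: i≥r, start 0; Z[30]=3 extend→box=[30,33)
i=31: min(r-i=2, Z[1]=2)=2; Z[31]=3 extend→box=[31,34)
i=32: min(r-i=2, Z[1]=2)=2; Z[32]=2
i=33: min(r-i=1, Z[2]=1)=1; Z[33]=1
i=34: i≥r, start 0; Z[34]=0
i=35: i≥r, start 0; Z[35]=0
i=36: i≥r, start 0; Z[36]=3 extend→box=[36,39)
i=37: min(r-i=2, Z[1]=2)=2; Z[37]=2
i=38: min(r-i=1, Z[2]=1)=1; Z[38]=1
i=39: i≥r, start 0; Z[39]=0

[40, 2, 1, 0, 3, 2, 1, 0, 0, 0, 0, 0, 0, 0, 0, 0, 1, 0, 0, 0, 0, 0, 0, 0, 0, 3, 2, 1, 0, 0, 3, 3, 2, 1, 0, 0, 3, 2, 1, 0]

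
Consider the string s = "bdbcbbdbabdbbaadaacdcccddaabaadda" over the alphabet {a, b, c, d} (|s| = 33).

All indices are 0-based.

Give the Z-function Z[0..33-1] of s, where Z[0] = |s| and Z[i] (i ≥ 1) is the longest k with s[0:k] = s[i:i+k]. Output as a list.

Z[0]=33
i=1: fresh scan; Z[1]=0
i=2: fresh scan; Z[2]=1 extend→box=[2,3)
i=3: fresh scan; Z[3]=0
i=4: fresh scan; Z[4]=1 extend→box=[4,5)
i=5: fresh scan; Z[5]=3 extend→box=[5,8)
i=6: min(r-i=2, Z[1]=0)=0; Z[6]=0
i=7: min(r-i=1, Z[2]=1)=1; Z[7]=1
i=8: fresh scan; Z[8]=0
i=9: fresh scan; Z[9]=3 extend→box=[9,12)
i=10: min(r-i=2, Z[1]=0)=0; Z[10]=0
i=11: min(r-i=1, Z[2]=1)=1; Z[11]=1
i=12: fresh scan; Z[12]=1 extend→box=[12,13)
i=13: fresh scan; Z[13]=0
i=14: fresh scan; Z[14]=0
i=15: fresh scan; Z[15]=0
i=16: fresh scan; Z[16]=0
i=17: fresh scan; Z[17]=0
i=18: fresh scan; Z[18]=0
i=19: fresh scan; Z[19]=0
i=20: fresh scan; Z[20]=0
i=21: fresh scan; Z[21]=0
i=22: fresh scan; Z[22]=0
i=23: fresh scan; Z[23]=0
i=24: fresh scan; Z[24]=0
i=25: fresh scan; Z[25]=0
i=26: fresh scan; Z[26]=0
i=27: fresh scan; Z[27]=1 extend→box=[27,28)
i=28: fresh scan; Z[28]=0
i=29: fresh scan; Z[29]=0
i=30: fresh scan; Z[30]=0
i=31: fresh scan; Z[31]=0
i=32: fresh scan; Z[32]=0

[33, 0, 1, 0, 1, 3, 0, 1, 0, 3, 0, 1, 1, 0, 0, 0, 0, 0, 0, 0, 0, 0, 0, 0, 0, 0, 0, 1, 0, 0, 0, 0, 0]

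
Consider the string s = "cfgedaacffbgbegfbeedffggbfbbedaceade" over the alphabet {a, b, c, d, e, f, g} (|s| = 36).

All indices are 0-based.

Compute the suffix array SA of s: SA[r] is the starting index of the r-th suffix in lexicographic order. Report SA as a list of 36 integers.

[5, 30, 6, 33, 26, 27, 16, 12, 24, 10, 31, 7, 0, 4, 29, 34, 19, 35, 32, 3, 28, 18, 17, 13, 25, 15, 9, 8, 20, 1, 21, 11, 23, 2, 14, 22]

sorted suffixes:
  #0 SA[0]=5  'aacffbgbegfbeedffggbfbbedaceade'
  #1 SA[1]=30  'aceade'
  #2 SA[2]=6  'acffbgbegfbeedffggbfbbedaceade'
  #3 SA[3]=33  'ade'
  #4 SA[4]=26  'bbedaceade'
  #5 SA[5]=27  'bedaceade'
  #6 SA[6]=16  'beedffggbfbbedaceade'
  #7 SA[7]=12  'begfbeedffggbfbbedaceade'
  #8 SA[8]=24  'bfbbedaceade'
  #9 SA[9]=10  'bgbegfbeedffggbfbbedaceade'
  #10 SA[10]=31  'ceade'
  #11 SA[11]=7  'cffbgbegfbeedffggbfbbedaceade'
  #12 SA[12]=0  'cfgedaacffbgbegfbeedffggbfbbedaceade'
  #13 SA[13]=4  'daacffbgbegfbeedffggbfbbedaceade'
  #14 SA[14]=29  'daceade'
  #15 SA[15]=34  'de'
  #16 SA[16]=19  'dffggbfbbedaceade'
  #17 SA[17]=35  'e'
  #18 SA[18]=32  'eade'
  #19 SA[19]=3  'edaacffbgbegfbeedffggbfbbedaceade'
  #20 SA[20]=28  'edaceade'
  #21 SA[21]=18  'edffggbfbbedaceade'
  #22 SA[22]=17  'eedffggbfbbedaceade'
  #23 SA[23]=13  'egfbeedffggbfbbedaceade'
  #24 SA[24]=25  'fbbedaceade'
  #25 SA[25]=15  'fbeedffggbfbbedaceade'
  #26 SA[26]=9  'fbgbegfbeedffggbfbbedaceade'
  #27 SA[27]=8  'ffbgbegfbeedffggbfbbedaceade'
  #28 SA[28]=20  'ffggbfbbedaceade'
  #29 SA[29]=1  'fgedaacffbgbegfbeedffggbfbbedaceade'
  #30 SA[30]=21  'fggbfbbedaceade'
  #31 SA[31]=11  'gbegfbeedffggbfbbedaceade'
  #32 SA[32]=23  'gbfbbedaceade'
  #33 SA[33]=2  'gedaacffbgbegfbeedffggbfbbedaceade'
  #34 SA[34]=14  'gfbeedffggbfbbedaceade'
  #35 SA[35]=22  'ggbfbbedaceade'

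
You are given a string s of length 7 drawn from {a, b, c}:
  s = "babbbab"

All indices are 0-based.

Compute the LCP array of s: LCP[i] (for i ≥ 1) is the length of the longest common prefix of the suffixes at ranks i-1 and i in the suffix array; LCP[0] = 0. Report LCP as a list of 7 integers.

sorted suffixes:
  #0 SA[0]=5  'ab'
  #1 SA[1]=1  'abbbab'
  #2 SA[2]=6  'b'
  #3 SA[3]=4  'bab'
  #4 SA[4]=0  'babbbab'
  #5 SA[5]=3  'bbab'
  #6 SA[6]=2  'bbbab'

SA = [5, 1, 6, 4, 0, 3, 2]
[i] adj suffixes → lcp
  [1] 5/1 → 2 ('ab')
  [2] 1/6 → 0 ('')
  [3] 6/4 → 1 ('b')
  [4] 4/0 → 3 ('bab')
  [5] 0/3 → 1 ('b')
  [6] 3/2 → 2 ('bb')

[0, 2, 0, 1, 3, 1, 2]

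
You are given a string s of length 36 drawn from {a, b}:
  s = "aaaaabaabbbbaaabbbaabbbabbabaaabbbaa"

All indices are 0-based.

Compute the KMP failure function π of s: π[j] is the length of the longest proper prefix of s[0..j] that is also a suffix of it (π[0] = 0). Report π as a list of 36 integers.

[0, 1, 2, 3, 4, 0, 1, 2, 0, 0, 0, 0, 1, 2, 3, 0, 0, 0, 1, 2, 0, 0, 0, 1, 0, 0, 1, 0, 1, 2, 3, 0, 0, 0, 1, 2]

π[0] = 0
j=1 s[j]='a': π[1]=1 (border 'a')
j=2 s[j]='a': π[2]=2 (border 'aa')
j=3 s[j]='a': π[3]=3 (border 'aaa')
j=4 s[j]='a': π[4]=4 (border 'aaaa')
j=5 s[j]='b': k: 4→3→2→1→0; π[5]=0 (border '')
j=6 s[j]='a': π[6]=1 (border 'a')
j=7 s[j]='a': π[7]=2 (border 'aa')
j=8 s[j]='b': k: 2→1→0; π[8]=0 (border '')
j=9 s[j]='b': π[9]=0 (border '')
j=10 s[j]='b': π[10]=0 (border '')
j=11 s[j]='b': π[11]=0 (border '')
j=12 s[j]='a': π[12]=1 (border 'a')
j=13 s[j]='a': π[13]=2 (border 'aa')
j=14 s[j]='a': π[14]=3 (border 'aaa')
j=15 s[j]='b': k: 3→2→1→0; π[15]=0 (border '')
j=16 s[j]='b': π[16]=0 (border '')
j=17 s[j]='b': π[17]=0 (border '')
j=18 s[j]='a': π[18]=1 (border 'a')
j=19 s[j]='a': π[19]=2 (border 'aa')
j=20 s[j]='b': k: 2→1→0; π[20]=0 (border '')
j=21 s[j]='b': π[21]=0 (border '')
j=22 s[j]='b': π[22]=0 (border '')
j=23 s[j]='a': π[23]=1 (border 'a')
j=24 s[j]='b': k: 1→0; π[24]=0 (border '')
j=25 s[j]='b': π[25]=0 (border '')
j=26 s[j]='a': π[26]=1 (border 'a')
j=27 s[j]='b': k: 1→0; π[27]=0 (border '')
j=28 s[j]='a': π[28]=1 (border 'a')
j=29 s[j]='a': π[29]=2 (border 'aa')
j=30 s[j]='a': π[30]=3 (border 'aaa')
j=31 s[j]='b': k: 3→2→1→0; π[31]=0 (border '')
j=32 s[j]='b': π[32]=0 (border '')
j=33 s[j]='b': π[33]=0 (border '')
j=34 s[j]='a': π[34]=1 (border 'a')
j=35 s[j]='a': π[35]=2 (border 'aa')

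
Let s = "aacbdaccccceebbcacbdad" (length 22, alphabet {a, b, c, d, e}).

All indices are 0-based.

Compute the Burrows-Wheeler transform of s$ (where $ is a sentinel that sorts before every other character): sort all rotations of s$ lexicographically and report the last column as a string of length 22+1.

d$acddebccbaaaccccabbec

rank  rotation                 last
    0  $aacbdaccccceebbcacbdad  d
    1  aacbdaccccceebbcacbdad$  $
    2  acbdaccccceebbcacbdad$a  a
    3  acbdad$aacbdaccccceebbc  c
    4  accccceebbcacbdad$aacbd  d
    5  ad$aacbdaccccceebbcacbd  d
    6  bbcacbdad$aacbdacccccee  e
    7  bcacbdad$aacbdaccccceeb  b
    8  bdaccccceebbcacbdad$aac  c
    9  bdad$aacbdaccccceebbcac  c
   10  cacbdad$aacbdaccccceebb  b
   11  cbdaccccceebbcacbdad$aa  a
   12  cbdad$aacbdaccccceebbca  a
   13  ccccceebbcacbdad$aacbda  a
   14  cccceebbcacbdad$aacbdac  c
   15  ccceebbcacbdad$aacbdacc  c
   16  cceebbcacbdad$aacbdaccc  c
   17  ceebbcacbdad$aacbdacccc  c
   18  d$aacbdaccccceebbcacbda  a
   19  daccccceebbcacbdad$aacb  b
   20  dad$aacbdaccccceebbcacb  b
   21  ebbcacbdad$aacbdaccccce  e
   22  eebbcacbdad$aacbdaccccc  c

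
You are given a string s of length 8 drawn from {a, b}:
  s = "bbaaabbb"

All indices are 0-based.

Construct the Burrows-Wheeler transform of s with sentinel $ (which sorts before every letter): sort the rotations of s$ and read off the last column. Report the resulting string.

bbaabbb$a

rank  rotation   last
    0  $bbaaabbb  b
    1  aaabbb$bb  b
    2  aabbb$bba  a
    3  abbb$bbaa  a
    4  b$bbaaabb  b
    5  baaabbb$b  b
    6  bb$bbaaab  b
    7  bbaaabbb$  $
    8  bbb$bbaaa  a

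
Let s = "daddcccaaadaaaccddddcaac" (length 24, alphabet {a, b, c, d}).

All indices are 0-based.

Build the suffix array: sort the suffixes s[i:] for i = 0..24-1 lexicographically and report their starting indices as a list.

[11, 7, 21, 12, 8, 22, 13, 9, 1, 23, 6, 20, 5, 4, 14, 15, 10, 0, 19, 3, 18, 2, 17, 16]

rank→(start, suffix):
  0 → (11, 'aaaccddddcaac')
  1 → (7, 'aaadaaaccddddcaac')
  2 → (21, 'aac')
  3 → (12, 'aaccddddcaac')
  4 → (8, 'aadaaaccddddcaac')
  5 → (22, 'ac')
  6 → (13, 'accddddcaac')
  7 → (9, 'adaaaccddddcaac')
  8 → (1, 'addcccaaadaaaccddddcaac')
  9 → (23, 'c')
  10 → (6, 'caaadaaaccddddcaac')
  11 → (20, 'caac')
  12 → (5, 'ccaaadaaaccddddcaac')
  13 → (4, 'cccaaadaaaccddddcaac')
  14 → (14, 'ccddddcaac')
  15 → (15, 'cddddcaac')
  16 → (10, 'daaaccddddcaac')
  17 → (0, 'daddcccaaadaaaccddddcaac')
  18 → (19, 'dcaac')
  19 → (3, 'dcccaaadaaaccddddcaac')
  20 → (18, 'ddcaac')
  21 → (2, 'ddcccaaadaaaccddddcaac')
  22 → (17, 'dddcaac')
  23 → (16, 'ddddcaac')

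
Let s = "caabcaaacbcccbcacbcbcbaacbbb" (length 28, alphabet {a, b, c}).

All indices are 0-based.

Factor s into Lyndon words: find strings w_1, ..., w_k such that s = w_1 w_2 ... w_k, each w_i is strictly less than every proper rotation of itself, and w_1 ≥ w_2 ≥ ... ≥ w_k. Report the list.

emit factor 1: 'c' (i=0, period=1)
emit factor 2: 'aabc' (i=1, period=4)
emit factor 3: 'aaacbcccbcacbcbcbaacbbb' (i=5, period=23)

["c", "aabc", "aaacbcccbcacbcbcbaacbbb"]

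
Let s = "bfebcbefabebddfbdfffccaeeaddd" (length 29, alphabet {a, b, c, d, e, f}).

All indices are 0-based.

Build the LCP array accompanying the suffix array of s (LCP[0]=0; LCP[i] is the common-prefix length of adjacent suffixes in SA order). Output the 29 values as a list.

[0, 1, 1, 0, 1, 2, 1, 2, 1, 0, 1, 1, 0, 1, 2, 2, 1, 2, 0, 1, 2, 1, 1, 0, 1, 1, 1, 1, 2]

rank→(start, suffix):
  0 → (8, 'abebddfbdfffccaeeaddd')
  1 → (25, 'addd')
  2 → (22, 'aeeaddd')
  3 → (3, 'bcbefabebddfbdfffccaeeaddd')
  4 → (11, 'bddfbdfffccaeeaddd')
  5 → (15, 'bdfffccaeeaddd')
  6 → (9, 'bebddfbdfffccaeeaddd')
  7 → (5, 'befabebddfbdfffccaeeaddd')
  8 → (0, 'bfebcbefabebddfbdfffccaeeaddd')
  9 → (21, 'caeeaddd')
  10 → (4, 'cbefabebddfbdfffccaeeaddd')
  11 → (20, 'ccaeeaddd')
  12 → (28, 'd')
  13 → (27, 'dd')
  14 → (26, 'ddd')
  15 → (12, 'ddfbdfffccaeeaddd')
  16 → (13, 'dfbdfffccaeeaddd')
  17 → (16, 'dfffccaeeaddd')
  18 → (24, 'eaddd')
  19 → (2, 'ebcbefabebddfbdfffccaeeaddd')
  20 → (10, 'ebddfbdfffccaeeaddd')
  21 → (23, 'eeaddd')
  22 → (6, 'efabebddfbdfffccaeeaddd')
  23 → (7, 'fabebddfbdfffccaeeaddd')
  24 → (14, 'fbdfffccaeeaddd')
  25 → (19, 'fccaeeaddd')
  26 → (1, 'febcbefabebddfbdfffccaeeaddd')
  27 → (18, 'ffccaeeaddd')
  28 → (17, 'fffccaeeaddd')

SA = [8, 25, 22, 3, 11, 15, 9, 5, 0, 21, 4, 20, 28, 27, 26, 12, 13, 16, 24, 2, 10, 23, 6, 7, 14, 19, 1, 18, 17]
rank  pair      lcp
   1  s[8:],s[25:]  1  'a'
   2  s[25:],s[22:]  1  'a'
   3  s[22:],s[3:]  0  ''
   4  s[3:],s[11:]  1  'b'
   5  s[11:],s[15:]  2  'bd'
   6  s[15:],s[9:]  1  'b'
   7  s[9:],s[5:]  2  'be'
   8  s[5:],s[0:]  1  'b'
   9  s[0:],s[21:]  0  ''
  10  s[21:],s[4:]  1  'c'
  11  s[4:],s[20:]  1  'c'
  12  s[20:],s[28:]  0  ''
  13  s[28:],s[27:]  1  'd'
  14  s[27:],s[26:]  2  'dd'
  15  s[26:],s[12:]  2  'dd'
  16  s[12:],s[13:]  1  'd'
  17  s[13:],s[16:]  2  'df'
  18  s[16:],s[24:]  0  ''
  19  s[24:],s[2:]  1  'e'
  20  s[2:],s[10:]  2  'eb'
  21  s[10:],s[23:]  1  'e'
  22  s[23:],s[6:]  1  'e'
  23  s[6:],s[7:]  0  ''
  24  s[7:],s[14:]  1  'f'
  25  s[14:],s[19:]  1  'f'
  26  s[19:],s[1:]  1  'f'
  27  s[1:],s[18:]  1  'f'
  28  s[18:],s[17:]  2  'ff'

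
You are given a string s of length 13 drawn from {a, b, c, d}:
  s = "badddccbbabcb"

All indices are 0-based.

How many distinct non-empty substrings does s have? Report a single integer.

79

rank | idx | suffix
   0 |   9 | abcb
   1 |   1 | adddccbbabcb
   2 |  12 | b
   3 |   8 | babcb
   4 |   0 | badddccbbabcb
   5 |   7 | bbabcb
   6 |  10 | bcb
   7 |  11 | cb
   8 |   6 | cbbabcb
   9 |   5 | ccbbabcb
  10 |   4 | dccbbabcb
  11 |   3 | ddccbbabcb
  12 |   2 | dddccbbabcb

SA = [9, 1, 12, 8, 0, 7, 10, 11, 6, 5, 4, 3, 2]
[i] adj suffixes → lcp
  [1] 9/1 → 1 ('a')
  [2] 1/12 → 0 ('')
  [3] 12/8 → 1 ('b')
  [4] 8/0 → 2 ('ba')
  [5] 0/7 → 1 ('b')
  [6] 7/10 → 1 ('b')
  [7] 10/11 → 0 ('')
  [8] 11/6 → 2 ('cb')
  [9] 6/5 → 1 ('c')
  [10] 5/4 → 0 ('')
  [11] 4/3 → 1 ('d')
  [12] 3/2 → 2 ('dd')

n(n+1)/2 = 13·14/2 = 91
Σ LCP = 0 + 1 + 0 + 1 + 2 + 1 + 1 + 0 + 2 + 1 + 0 + 1 + 2 = 12
distinct = 91 − 12 = 79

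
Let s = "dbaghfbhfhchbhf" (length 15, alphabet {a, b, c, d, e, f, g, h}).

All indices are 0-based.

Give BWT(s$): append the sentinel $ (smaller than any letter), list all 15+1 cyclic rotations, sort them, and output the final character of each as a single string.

rank  rotation          last
    0  $dbaghfbhfhchbhf  f
    1  aghfbhfhchbhf$db  b
    2  baghfbhfhchbhf$d  d
    3  bhf$dbaghfbhfhch  h
    4  bhfhchbhf$dbaghf  f
    5  chbhf$dbaghfbhfh  h
    6  dbaghfbhfhchbhf$  $
    7  f$dbaghfbhfhchbh  h
    8  fbhfhchbhf$dbagh  h
    9  fhchbhf$dbaghfbh  h
   10  ghfbhfhchbhf$dba  a
   11  hbhf$dbaghfbhfhc  c
   12  hchbhf$dbaghfbhf  f
   13  hf$dbaghfbhfhchb  b
   14  hfbhfhchbhf$dbag  g
   15  hfhchbhf$dbaghfb  b

fbdhfh$hhhacfbgb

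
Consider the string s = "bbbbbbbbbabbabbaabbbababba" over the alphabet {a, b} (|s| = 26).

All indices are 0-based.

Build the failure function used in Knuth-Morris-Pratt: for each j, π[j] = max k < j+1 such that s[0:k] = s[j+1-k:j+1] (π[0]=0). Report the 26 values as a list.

π[0] = 0
j=1 s[j]='b': π[1]=1 (border 'b')
j=2 s[j]='b': π[2]=2 (border 'bb')
j=3 s[j]='b': π[3]=3 (border 'bbb')
j=4 s[j]='b': π[4]=4 (border 'bbbb')
j=5 s[j]='b': π[5]=5 (border 'bbbbb')
j=6 s[j]='b': π[6]=6 (border 'bbbbbb')
j=7 s[j]='b': π[7]=7 (border 'bbbbbbb')
j=8 s[j]='b': π[8]=8 (border 'bbbbbbbb')
j=9 s[j]='a': k: 8→7→6→5→4→3→2→1→0; π[9]=0 (border '')
j=10 s[j]='b': π[10]=1 (border 'b')
j=11 s[j]='b': π[11]=2 (border 'bb')
j=12 s[j]='a': k: 2→1→0; π[12]=0 (border '')
j=13 s[j]='b': π[13]=1 (border 'b')
j=14 s[j]='b': π[14]=2 (border 'bb')
j=15 s[j]='a': k: 2→1→0; π[15]=0 (border '')
j=16 s[j]='a': π[16]=0 (border '')
j=17 s[j]='b': π[17]=1 (border 'b')
j=18 s[j]='b': π[18]=2 (border 'bb')
j=19 s[j]='b': π[19]=3 (border 'bbb')
j=20 s[j]='a': k: 3→2→1→0; π[20]=0 (border '')
j=21 s[j]='b': π[21]=1 (border 'b')
j=22 s[j]='a': k: 1→0; π[22]=0 (border '')
j=23 s[j]='b': π[23]=1 (border 'b')
j=24 s[j]='b': π[24]=2 (border 'bb')
j=25 s[j]='a': k: 2→1→0; π[25]=0 (border '')

[0, 1, 2, 3, 4, 5, 6, 7, 8, 0, 1, 2, 0, 1, 2, 0, 0, 1, 2, 3, 0, 1, 0, 1, 2, 0]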